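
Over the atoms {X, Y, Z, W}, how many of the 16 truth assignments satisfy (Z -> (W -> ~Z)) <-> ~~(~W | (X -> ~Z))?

14

Initial set: {((Z -> (W -> ~Z)) <-> ~~(~W | (X -> ~Z)))}.
((Z -> (W -> ~Z)) <-> ~~(~W | (X -> ~Z))): β-rule — branch into (Z -> (W -> ~Z)), ~~(~W | (X -> ~Z))  //  ~(Z -> (W -> ~Z)), ~~~(~W | (X -> ~Z)).
  branch 1 (add (Z -> (W -> ~Z)), ~~(~W | (X -> ~Z))):
    ~~(~W | (X -> ~Z)): drop double negation, giving (~W | (X -> ~Z)).
    (Z -> (W -> ~Z)): β-rule — branch into ~Z  //  (W -> ~Z).
      branch 1.1 (add ~Z):
        (~W | (X -> ~Z)): β-rule — branch into ~W  //  (X -> ~Z).
          branch 1.1.1 (add ~W):
            ○ open, literals {W=F, Z=F}.
          branch 1.1.2 (add (X -> ~Z)):
            (X -> ~Z): β-rule — branch into ~X  //  ~Z.
              branch 1.1.2.1 (add ~X):
                ○ open, literals {X=F, Z=F}.
              branch 1.1.2.2 (add ~Z):
                ○ open, literals {Z=F}.
      branch 1.2 (add (W -> ~Z)):
        (~W | (X -> ~Z)): β-rule — branch into ~W  //  (X -> ~Z).
          branch 1.2.1 (add ~W):
            (W -> ~Z): β-rule — branch into ~W  //  ~Z.
              branch 1.2.1.1 (add ~W):
                ○ open, literals {W=F}.
              branch 1.2.1.2 (add ~Z):
                ○ open, literals {W=F, Z=F}.
          branch 1.2.2 (add (X -> ~Z)):
            (W -> ~Z): β-rule — branch into ~W  //  ~Z.
              branch 1.2.2.1 (add ~W):
                (X -> ~Z): β-rule — branch into ~X  //  ~Z.
                  branch 1.2.2.1.1 (add ~X):
                    ○ open, literals {W=F, X=F}.
                  branch 1.2.2.1.2 (add ~Z):
                    ○ open, literals {W=F, Z=F}.
              branch 1.2.2.2 (add ~Z):
                (X -> ~Z): β-rule — branch into ~X  //  ~Z.
                  branch 1.2.2.2.1 (add ~X):
                    ○ open, literals {X=F, Z=F}.
                  branch 1.2.2.2.2 (add ~Z):
                    ○ open, literals {Z=F}.
  branch 2 (add ~(Z -> (W -> ~Z)), ~~~(~W | (X -> ~Z))):
    ~(Z -> (W -> ~Z)): α-rule — add Z, ~(W -> ~Z).
    ~~~(~W | (X -> ~Z)): drop double negation, giving ~(~W | (X -> ~Z)).
    ~(W -> ~Z): α-rule — add W, ~~Z.
    ~(~W | (X -> ~Z)): α-rule — add ~~W, ~(X -> ~Z).
    ~(X -> ~Z): α-rule — add X, ~~Z.
    ○ open, literals {W=T, X=T, Z=T}.
0 branches closed, 10 open.
Each open branch fixes some atoms; the unmentioned ones are free. Counting distinct full assignments: branch {W=F, Z=F} (X, Y) contributes 4 new; branch {X=F, Z=F} (Y, W) contributes 2 new; branch {Z=F} (X, Y, W) contributes 2 new; branch {W=F} (X, Y, Z) contributes 4 new; branch {W=F, Z=F} (X, Y) contributes 0 new; branch {W=F, X=F} (Y, Z) contributes 0 new; branch {W=F, Z=F} (X, Y) contributes 0 new; branch {X=F, Z=F} (Y, W) contributes 0 new; branch {Z=F} (X, Y, W) contributes 0 new; branch {W=T, X=T, Z=T} (Y) contributes 2 new. Total: 14.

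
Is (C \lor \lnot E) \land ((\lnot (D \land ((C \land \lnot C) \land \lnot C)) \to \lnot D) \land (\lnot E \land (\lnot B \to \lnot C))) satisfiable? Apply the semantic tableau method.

Satisfiable

Initial set: {T ((C \lor \lnot E) \land ((\lnot (D \land ((C \land \lnot C) \land \lnot C)) \to \lnot D) \land (\lnot E \land (\lnot B \to \lnot C))))}.
T ((C \lor \lnot E) \land ((\lnot (D \land ((C \land \lnot C) \land \lnot C)) \to \lnot D) \land (\lnot E \land (\lnot B \to \lnot C)))): α-rule — add T (C \lor \lnot E), T ((\lnot (D \land ((C \land \lnot C) \land \lnot C)) \to \lnot D) \land (\lnot E \land (\lnot B \to \lnot C))).
T ((\lnot (D \land ((C \land \lnot C) \land \lnot C)) \to \lnot D) \land (\lnot E \land (\lnot B \to \lnot C))): α-rule — add T (\lnot (D \land ((C \land \lnot C) \land \lnot C)) \to \lnot D), T (\lnot E \land (\lnot B \to \lnot C)).
T (\lnot E \land (\lnot B \to \lnot C)): α-rule — add T \lnot E, T (\lnot B \to \lnot C).
T (C \lor \lnot E): β-rule — branch into T C  //  T \lnot E.
  branch 1 (add T C):
    T (\lnot (D \land ((C \land \lnot C) \land \lnot C)) \to \lnot D): β-rule — branch into F \lnot (D \land ((C \land \lnot C) \land \lnot C))  //  T \lnot D.
      branch 1.1 (add F \lnot (D \land ((C \land \lnot C) \land \lnot C))):
        F \lnot (D \land ((C \land \lnot C) \land \lnot C)): α-rule — add T D, T ((C \land \lnot C) \land \lnot C).
        T ((C \land \lnot C) \land \lnot C): α-rule — add T (C \land \lnot C), T \lnot C.
        × closes — contains both C and \lnot C.
      branch 1.2 (add T \lnot D):
        T (\lnot B \to \lnot C): β-rule — branch into F \lnot B  //  T \lnot C.
          branch 1.2.1 (add F \lnot B):
            ○ open, literals {B=1, C=1, D=0, E=0}.
          branch 1.2.2 (add T \lnot C):
            × closes — contains both C and \lnot C.
  branch 2 (add T \lnot E):
    T (\lnot (D \land ((C \land \lnot C) \land \lnot C)) \to \lnot D): β-rule — branch into F \lnot (D \land ((C \land \lnot C) \land \lnot C))  //  T \lnot D.
      branch 2.1 (add F \lnot (D \land ((C \land \lnot C) \land \lnot C))):
        F \lnot (D \land ((C \land \lnot C) \land \lnot C)): α-rule — add T D, T ((C \land \lnot C) \land \lnot C).
        T ((C \land \lnot C) \land \lnot C): α-rule — add T (C \land \lnot C), T \lnot C.
        T (C \land \lnot C): α-rule — add T C, T \lnot C.
        × closes — contains both C and \lnot C.
      branch 2.2 (add T \lnot D):
        T (\lnot B \to \lnot C): β-rule — branch into F \lnot B  //  T \lnot C.
          branch 2.2.1 (add F \lnot B):
            ○ open, literals {B=1, D=0, E=0}.
          branch 2.2.2 (add T \lnot C):
            ○ open, literals {C=0, D=0, E=0}.
3 branches closed, 3 open.
An open branch gives a satisfying assignment: B=1, C=1, D=0, E=0.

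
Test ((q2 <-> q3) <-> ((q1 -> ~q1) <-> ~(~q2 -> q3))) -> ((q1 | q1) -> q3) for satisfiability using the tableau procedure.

Satisfiable

Initial set: {(((q2 <-> q3) <-> ((q1 -> ~q1) <-> ~(~q2 -> q3))) -> ((q1 | q1) -> q3))}.
(((q2 <-> q3) <-> ((q1 -> ~q1) <-> ~(~q2 -> q3))) -> ((q1 | q1) -> q3)): β-rule — branch into ~((q2 <-> q3) <-> ((q1 -> ~q1) <-> ~(~q2 -> q3)))  //  ((q1 | q1) -> q3).
  branch 1 (add ~((q2 <-> q3) <-> ((q1 -> ~q1) <-> ~(~q2 -> q3)))):
    ~((q2 <-> q3) <-> ((q1 -> ~q1) <-> ~(~q2 -> q3))): β-rule — branch into (q2 <-> q3), ~((q1 -> ~q1) <-> ~(~q2 -> q3))  //  ~(q2 <-> q3), ((q1 -> ~q1) <-> ~(~q2 -> q3)).
      branch 1.1 (add (q2 <-> q3), ~((q1 -> ~q1) <-> ~(~q2 -> q3))):
        (q2 <-> q3): β-rule — branch into q2, q3  //  ~q2, ~q3.
          branch 1.1.1 (add q2, q3):
            ~((q1 -> ~q1) <-> ~(~q2 -> q3)): β-rule — branch into (q1 -> ~q1), ~~(~q2 -> q3)  //  ~(q1 -> ~q1), ~(~q2 -> q3).
              branch 1.1.1.1 (add (q1 -> ~q1), ~~(~q2 -> q3)):
                (q1 -> ~q1): β-rule — branch into ~q1  //  ~q1.
                  branch 1.1.1.1.1 (add ~q1):
                    ~~(~q2 -> q3): β-rule — branch into ~~q2  //  q3.
                      branch 1.1.1.1.1.1 (add ~~q2):
                        ○ open, literals {q1=0, q2=1, q3=1}.
                      branch 1.1.1.1.1.2 (add q3):
                        ○ open, literals {q1=0, q2=1, q3=1}.
                  branch 1.1.1.1.2 (add ~q1):
                    ~~(~q2 -> q3): β-rule — branch into ~~q2  //  q3.
                      branch 1.1.1.1.2.1 (add ~~q2):
                        ○ open, literals {q1=0, q2=1, q3=1}.
                      branch 1.1.1.1.2.2 (add q3):
                        ○ open, literals {q1=0, q2=1, q3=1}.
              branch 1.1.1.2 (add ~(q1 -> ~q1), ~(~q2 -> q3)):
                ~(q1 -> ~q1): α-rule — add q1, ~~q1.
                ~(~q2 -> q3): α-rule — add ~q2, ~q3.
                × closes — contains both q2 and ~q2.
          branch 1.1.2 (add ~q2, ~q3):
            ~((q1 -> ~q1) <-> ~(~q2 -> q3)): β-rule — branch into (q1 -> ~q1), ~~(~q2 -> q3)  //  ~(q1 -> ~q1), ~(~q2 -> q3).
              branch 1.1.2.1 (add (q1 -> ~q1), ~~(~q2 -> q3)):
                (q1 -> ~q1): β-rule — branch into ~q1  //  ~q1.
                  branch 1.1.2.1.1 (add ~q1):
                    ~~(~q2 -> q3): β-rule — branch into ~~q2  //  q3.
                      branch 1.1.2.1.1.1 (add ~~q2):
                        × closes — contains both q2 and ~q2.
                      branch 1.1.2.1.1.2 (add q3):
                        × closes — contains both q3 and ~q3.
                  branch 1.1.2.1.2 (add ~q1):
                    ~~(~q2 -> q3): β-rule — branch into ~~q2  //  q3.
                      branch 1.1.2.1.2.1 (add ~~q2):
                        × closes — contains both q2 and ~q2.
                      branch 1.1.2.1.2.2 (add q3):
                        × closes — contains both q3 and ~q3.
              branch 1.1.2.2 (add ~(q1 -> ~q1), ~(~q2 -> q3)):
                ~(q1 -> ~q1): α-rule — add q1, ~~q1.
                ~(~q2 -> q3): α-rule — add ~q2, ~q3.
                ○ open, literals {q1=1, q2=0, q3=0}.
      branch 1.2 (add ~(q2 <-> q3), ((q1 -> ~q1) <-> ~(~q2 -> q3))):
        ~(q2 <-> q3): β-rule — branch into q2, ~q3  //  ~q2, q3.
          branch 1.2.1 (add q2, ~q3):
            ((q1 -> ~q1) <-> ~(~q2 -> q3)): β-rule — branch into (q1 -> ~q1), ~(~q2 -> q3)  //  ~(q1 -> ~q1), ~~(~q2 -> q3).
              branch 1.2.1.1 (add (q1 -> ~q1), ~(~q2 -> q3)):
                ~(~q2 -> q3): α-rule — add ~q2, ~q3.
                × closes — contains both q2 and ~q2.
              branch 1.2.1.2 (add ~(q1 -> ~q1), ~~(~q2 -> q3)):
                ~(q1 -> ~q1): α-rule — add q1, ~~q1.
                ~~(~q2 -> q3): β-rule — branch into ~~q2  //  q3.
                  branch 1.2.1.2.1 (add ~~q2):
                    ○ open, literals {q1=1, q2=1, q3=0}.
                  branch 1.2.1.2.2 (add q3):
                    × closes — contains both q3 and ~q3.
          branch 1.2.2 (add ~q2, q3):
            ((q1 -> ~q1) <-> ~(~q2 -> q3)): β-rule — branch into (q1 -> ~q1), ~(~q2 -> q3)  //  ~(q1 -> ~q1), ~~(~q2 -> q3).
              branch 1.2.2.1 (add (q1 -> ~q1), ~(~q2 -> q3)):
                ~(~q2 -> q3): α-rule — add ~q2, ~q3.
                × closes — contains both q3 and ~q3.
              branch 1.2.2.2 (add ~(q1 -> ~q1), ~~(~q2 -> q3)):
                ~(q1 -> ~q1): α-rule — add q1, ~~q1.
                ~~(~q2 -> q3): β-rule — branch into ~~q2  //  q3.
                  branch 1.2.2.2.1 (add ~~q2):
                    × closes — contains both q2 and ~q2.
                  branch 1.2.2.2.2 (add q3):
                    ○ open, literals {q1=1, q2=0, q3=1}.
  branch 2 (add ((q1 | q1) -> q3)):
    ((q1 | q1) -> q3): β-rule — branch into ~(q1 | q1)  //  q3.
      branch 2.1 (add ~(q1 | q1)):
        ~(q1 | q1): α-rule — add ~q1, ~q1.
        ○ open, literals {q1=0}.
      branch 2.2 (add q3):
        ○ open, literals {q3=1}.
9 branches closed, 9 open.
An open branch gives a satisfying assignment: q1=0, q2=1, q3=1.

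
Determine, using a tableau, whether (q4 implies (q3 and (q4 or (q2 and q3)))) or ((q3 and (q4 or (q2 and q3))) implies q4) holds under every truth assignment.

Assume the negation and expand:
Initial set: {not ((q4 implies (q3 and (q4 or (q2 and q3)))) or ((q3 and (q4 or (q2 and q3))) implies q4))}.
not ((q4 implies (q3 and (q4 or (q2 and q3)))) or ((q3 and (q4 or (q2 and q3))) implies q4)): α-rule — add not (q4 implies (q3 and (q4 or (q2 and q3)))), not ((q3 and (q4 or (q2 and q3))) implies q4).
not (q4 implies (q3 and (q4 or (q2 and q3)))): α-rule — add q4, not (q3 and (q4 or (q2 and q3))).
not ((q3 and (q4 or (q2 and q3))) implies q4): α-rule — add (q3 and (q4 or (q2 and q3))), not q4.
× closes — contains both q4 and not q4.
All 1 branch closes.
Every branch closed, so the negation is unsatisfiable and the formula is valid.

Valid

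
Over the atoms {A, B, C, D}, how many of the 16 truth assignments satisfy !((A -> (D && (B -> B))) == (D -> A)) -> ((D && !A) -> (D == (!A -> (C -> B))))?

15

Initial set: {(!((A -> (D && (B -> B))) == (D -> A)) -> ((D && !A) -> (D == (!A -> (C -> B)))))}.
(!((A -> (D && (B -> B))) == (D -> A)) -> ((D && !A) -> (D == (!A -> (C -> B))))): β-rule — branch into !!((A -> (D && (B -> B))) == (D -> A))  //  ((D && !A) -> (D == (!A -> (C -> B)))).
  branch 1 (add !!((A -> (D && (B -> B))) == (D -> A))):
    !!((A -> (D && (B -> B))) == (D -> A)): β-rule — branch into (A -> (D && (B -> B))), (D -> A)  //  !(A -> (D && (B -> B))), !(D -> A).
      branch 1.1 (add (A -> (D && (B -> B))), (D -> A)):
        (A -> (D && (B -> B))): β-rule — branch into !A  //  (D && (B -> B)).
          branch 1.1.1 (add !A):
            (D -> A): β-rule — branch into !D  //  A.
              branch 1.1.1.1 (add !D):
                ○ open, literals {A=false, D=false}.
              branch 1.1.1.2 (add A):
                × closes — contains both A and !A.
          branch 1.1.2 (add (D && (B -> B))):
            (D && (B -> B)): α-rule — add D, (B -> B).
            (D -> A): β-rule — branch into !D  //  A.
              branch 1.1.2.1 (add !D):
                × closes — contains both D and !D.
              branch 1.1.2.2 (add A):
                (B -> B): β-rule — branch into !B  //  B.
                  branch 1.1.2.2.1 (add !B):
                    ○ open, literals {A=true, B=false, D=true}.
                  branch 1.1.2.2.2 (add B):
                    ○ open, literals {A=true, B=true, D=true}.
      branch 1.2 (add !(A -> (D && (B -> B))), !(D -> A)):
        !(A -> (D && (B -> B))): α-rule — add A, !(D && (B -> B)).
        !(D -> A): α-rule — add D, !A.
        × closes — contains both A and !A.
  branch 2 (add ((D && !A) -> (D == (!A -> (C -> B))))):
    ((D && !A) -> (D == (!A -> (C -> B)))): β-rule — branch into !(D && !A)  //  (D == (!A -> (C -> B))).
      branch 2.1 (add !(D && !A)):
        !(D && !A): β-rule — branch into !D  //  !!A.
          branch 2.1.1 (add !D):
            ○ open, literals {D=false}.
          branch 2.1.2 (add !!A):
            ○ open, literals {A=true}.
      branch 2.2 (add (D == (!A -> (C -> B)))):
        (D == (!A -> (C -> B))): β-rule — branch into D, (!A -> (C -> B))  //  !D, !(!A -> (C -> B)).
          branch 2.2.1 (add D, (!A -> (C -> B))):
            (!A -> (C -> B)): β-rule — branch into !!A  //  (C -> B).
              branch 2.2.1.1 (add !!A):
                ○ open, literals {A=true, D=true}.
              branch 2.2.1.2 (add (C -> B)):
                (C -> B): β-rule — branch into !C  //  B.
                  branch 2.2.1.2.1 (add !C):
                    ○ open, literals {C=false, D=true}.
                  branch 2.2.1.2.2 (add B):
                    ○ open, literals {B=true, D=true}.
          branch 2.2.2 (add !D, !(!A -> (C -> B))):
            !(!A -> (C -> B)): α-rule — add !A, !(C -> B).
            !(C -> B): α-rule — add C, !B.
            ○ open, literals {A=false, B=false, C=true, D=false}.
3 branches closed, 9 open.
Each open branch fixes some atoms; the unmentioned ones are free. Counting distinct full assignments: branch {A=false, D=false} (B, C) contributes 4 new; branch {A=true, B=false, D=true} (C) contributes 2 new; branch {A=true, B=true, D=true} (C) contributes 2 new; branch {D=false} (A, B, C) contributes 4 new; branch {A=true} (B, C, D) contributes 0 new; branch {A=true, D=true} (B, C) contributes 0 new; branch {C=false, D=true} (A, B) contributes 2 new; branch {B=true, D=true} (A, C) contributes 1 new; branch {A=false, B=false, C=true, D=false} (none free) contributes 0 new. Total: 15.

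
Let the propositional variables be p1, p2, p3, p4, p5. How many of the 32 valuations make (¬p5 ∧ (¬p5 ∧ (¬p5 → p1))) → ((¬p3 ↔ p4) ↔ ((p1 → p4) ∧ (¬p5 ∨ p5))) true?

28

Initial set: {T ((¬p5 ∧ (¬p5 ∧ (¬p5 → p1))) → ((¬p3 ↔ p4) ↔ ((p1 → p4) ∧ (¬p5 ∨ p5))))}.
T ((¬p5 ∧ (¬p5 ∧ (¬p5 → p1))) → ((¬p3 ↔ p4) ↔ ((p1 → p4) ∧ (¬p5 ∨ p5)))): β-rule — branch into F (¬p5 ∧ (¬p5 ∧ (¬p5 → p1)))  //  T ((¬p3 ↔ p4) ↔ ((p1 → p4) ∧ (¬p5 ∨ p5))).
  branch 1 (add F (¬p5 ∧ (¬p5 ∧ (¬p5 → p1)))):
    F (¬p5 ∧ (¬p5 ∧ (¬p5 → p1))): β-rule — branch into F ¬p5  //  F (¬p5 ∧ (¬p5 → p1)).
      branch 1.1 (add F ¬p5):
        ○ open, literals {p5=1}.
      branch 1.2 (add F (¬p5 ∧ (¬p5 → p1))):
        F (¬p5 ∧ (¬p5 → p1)): β-rule — branch into F ¬p5  //  F (¬p5 → p1).
          branch 1.2.1 (add F ¬p5):
            ○ open, literals {p5=1}.
          branch 1.2.2 (add F (¬p5 → p1)):
            F (¬p5 → p1): α-rule — add T ¬p5, F p1.
            ○ open, literals {p1=0, p5=0}.
  branch 2 (add T ((¬p3 ↔ p4) ↔ ((p1 → p4) ∧ (¬p5 ∨ p5)))):
    T ((¬p3 ↔ p4) ↔ ((p1 → p4) ∧ (¬p5 ∨ p5))): β-rule — branch into T (¬p3 ↔ p4), T ((p1 → p4) ∧ (¬p5 ∨ p5))  //  F (¬p3 ↔ p4), F ((p1 → p4) ∧ (¬p5 ∨ p5)).
      branch 2.1 (add T (¬p3 ↔ p4), T ((p1 → p4) ∧ (¬p5 ∨ p5))):
        T ((p1 → p4) ∧ (¬p5 ∨ p5)): α-rule — add T (p1 → p4), T (¬p5 ∨ p5).
        T (¬p3 ↔ p4): β-rule — branch into T ¬p3, T p4  //  F ¬p3, F p4.
          branch 2.1.1 (add T ¬p3, T p4):
            T (p1 → p4): β-rule — branch into F p1  //  T p4.
              branch 2.1.1.1 (add F p1):
                T (¬p5 ∨ p5): β-rule — branch into T ¬p5  //  T p5.
                  branch 2.1.1.1.1 (add T ¬p5):
                    ○ open, literals {p1=0, p3=0, p4=1, p5=0}.
                  branch 2.1.1.1.2 (add T p5):
                    ○ open, literals {p1=0, p3=0, p4=1, p5=1}.
              branch 2.1.1.2 (add T p4):
                T (¬p5 ∨ p5): β-rule — branch into T ¬p5  //  T p5.
                  branch 2.1.1.2.1 (add T ¬p5):
                    ○ open, literals {p3=0, p4=1, p5=0}.
                  branch 2.1.1.2.2 (add T p5):
                    ○ open, literals {p3=0, p4=1, p5=1}.
          branch 2.1.2 (add F ¬p3, F p4):
            T (p1 → p4): β-rule — branch into F p1  //  T p4.
              branch 2.1.2.1 (add F p1):
                T (¬p5 ∨ p5): β-rule — branch into T ¬p5  //  T p5.
                  branch 2.1.2.1.1 (add T ¬p5):
                    ○ open, literals {p1=0, p3=1, p4=0, p5=0}.
                  branch 2.1.2.1.2 (add T p5):
                    ○ open, literals {p1=0, p3=1, p4=0, p5=1}.
              branch 2.1.2.2 (add T p4):
                × closes — contains both p4 and ¬p4.
      branch 2.2 (add F (¬p3 ↔ p4), F ((p1 → p4) ∧ (¬p5 ∨ p5))):
        F (¬p3 ↔ p4): β-rule — branch into T ¬p3, F p4  //  F ¬p3, T p4.
          branch 2.2.1 (add T ¬p3, F p4):
            F ((p1 → p4) ∧ (¬p5 ∨ p5)): β-rule — branch into F (p1 → p4)  //  F (¬p5 ∨ p5).
              branch 2.2.1.1 (add F (p1 → p4)):
                F (p1 → p4): α-rule — add T p1, F p4.
                ○ open, literals {p1=1, p3=0, p4=0}.
              branch 2.2.1.2 (add F (¬p5 ∨ p5)):
                F (¬p5 ∨ p5): α-rule — add F ¬p5, F p5.
                × closes — contains both p5 and ¬p5.
          branch 2.2.2 (add F ¬p3, T p4):
            F ((p1 → p4) ∧ (¬p5 ∨ p5)): β-rule — branch into F (p1 → p4)  //  F (¬p5 ∨ p5).
              branch 2.2.2.1 (add F (p1 → p4)):
                F (p1 → p4): α-rule — add T p1, F p4.
                × closes — contains both p4 and ¬p4.
              branch 2.2.2.2 (add F (¬p5 ∨ p5)):
                F (¬p5 ∨ p5): α-rule — add F ¬p5, F p5.
                × closes — contains both p5 and ¬p5.
4 branches closed, 10 open.
Each open branch fixes some atoms; the unmentioned ones are free. Counting distinct full assignments: branch {p5=1} (p1, p2, p3, p4) contributes 16 new; branch {p5=1} (p1, p2, p3, p4) contributes 0 new; branch {p1=0, p5=0} (p2, p3, p4) contributes 8 new; branch {p1=0, p3=0, p4=1, p5=0} (p2) contributes 0 new; branch {p1=0, p3=0, p4=1, p5=1} (p2) contributes 0 new; branch {p3=0, p4=1, p5=0} (p1, p2) contributes 2 new; branch {p3=0, p4=1, p5=1} (p1, p2) contributes 0 new; branch {p1=0, p3=1, p4=0, p5=0} (p2) contributes 0 new; branch {p1=0, p3=1, p4=0, p5=1} (p2) contributes 0 new; branch {p1=1, p3=0, p4=0} (p2, p5) contributes 2 new. Total: 28.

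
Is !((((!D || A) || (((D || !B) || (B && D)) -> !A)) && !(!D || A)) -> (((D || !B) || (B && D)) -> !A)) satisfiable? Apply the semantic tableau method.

Unsatisfiable

Initial set: {!((((!D || A) || (((D || !B) || (B && D)) -> !A)) && !(!D || A)) -> (((D || !B) || (B && D)) -> !A))}.
!((((!D || A) || (((D || !B) || (B && D)) -> !A)) && !(!D || A)) -> (((D || !B) || (B && D)) -> !A)): α-rule — add (((!D || A) || (((D || !B) || (B && D)) -> !A)) && !(!D || A)), !(((D || !B) || (B && D)) -> !A).
(((!D || A) || (((D || !B) || (B && D)) -> !A)) && !(!D || A)): α-rule — add ((!D || A) || (((D || !B) || (B && D)) -> !A)), !(!D || A).
!(((D || !B) || (B && D)) -> !A): α-rule — add ((D || !B) || (B && D)), !!A.
!(!D || A): α-rule — add !!D, !A.
× closes — contains both A and !A.
All 1 branch closes.
Every branch closed; the formula is unsatisfiable.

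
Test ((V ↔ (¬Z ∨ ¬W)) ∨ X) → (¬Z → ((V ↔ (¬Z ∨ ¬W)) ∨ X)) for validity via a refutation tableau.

Assume the negation and expand:
Initial set: {F (((V ↔ (¬Z ∨ ¬W)) ∨ X) → (¬Z → ((V ↔ (¬Z ∨ ¬W)) ∨ X)))}.
F (((V ↔ (¬Z ∨ ¬W)) ∨ X) → (¬Z → ((V ↔ (¬Z ∨ ¬W)) ∨ X))): α-rule — add T ((V ↔ (¬Z ∨ ¬W)) ∨ X), F (¬Z → ((V ↔ (¬Z ∨ ¬W)) ∨ X)).
F (¬Z → ((V ↔ (¬Z ∨ ¬W)) ∨ X)): α-rule — add T ¬Z, F ((V ↔ (¬Z ∨ ¬W)) ∨ X).
F ((V ↔ (¬Z ∨ ¬W)) ∨ X): α-rule — add F (V ↔ (¬Z ∨ ¬W)), F X.
T ((V ↔ (¬Z ∨ ¬W)) ∨ X): β-rule — branch into T (V ↔ (¬Z ∨ ¬W))  //  T X.
  branch 1 (add T (V ↔ (¬Z ∨ ¬W))):
    F (V ↔ (¬Z ∨ ¬W)): β-rule — branch into T V, F (¬Z ∨ ¬W)  //  F V, T (¬Z ∨ ¬W).
      branch 1.1 (add T V, F (¬Z ∨ ¬W)):
        F (¬Z ∨ ¬W): α-rule — add F ¬Z, F ¬W.
        × closes — contains both Z and ¬Z.
      branch 1.2 (add F V, T (¬Z ∨ ¬W)):
        T (V ↔ (¬Z ∨ ¬W)): β-rule — branch into T V, T (¬Z ∨ ¬W)  //  F V, F (¬Z ∨ ¬W).
          branch 1.2.1 (add T V, T (¬Z ∨ ¬W)):
            × closes — contains both V and ¬V.
          branch 1.2.2 (add F V, F (¬Z ∨ ¬W)):
            F (¬Z ∨ ¬W): α-rule — add F ¬Z, F ¬W.
            × closes — contains both Z and ¬Z.
  branch 2 (add T X):
    × closes — contains both X and ¬X.
All 4 branches close.
Every branch closed, so the negation is unsatisfiable and the formula is valid.

Valid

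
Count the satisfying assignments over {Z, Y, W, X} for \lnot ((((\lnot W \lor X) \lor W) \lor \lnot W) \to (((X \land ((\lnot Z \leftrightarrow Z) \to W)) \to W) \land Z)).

10

Initial set: {\lnot ((((\lnot W \lor X) \lor W) \lor \lnot W) \to (((X \land ((\lnot Z \leftrightarrow Z) \to W)) \to W) \land Z))}.
\lnot ((((\lnot W \lor X) \lor W) \lor \lnot W) \to (((X \land ((\lnot Z \leftrightarrow Z) \to W)) \to W) \land Z)): α-rule — add (((\lnot W \lor X) \lor W) \lor \lnot W), \lnot (((X \land ((\lnot Z \leftrightarrow Z) \to W)) \to W) \land Z).
(((\lnot W \lor X) \lor W) \lor \lnot W): β-rule — branch into ((\lnot W \lor X) \lor W)  //  \lnot W.
  branch 1 (add ((\lnot W \lor X) \lor W)):
    \lnot (((X \land ((\lnot Z \leftrightarrow Z) \to W)) \to W) \land Z): β-rule — branch into \lnot ((X \land ((\lnot Z \leftrightarrow Z) \to W)) \to W)  //  \lnot Z.
      branch 1.1 (add \lnot ((X \land ((\lnot Z \leftrightarrow Z) \to W)) \to W)):
        \lnot ((X \land ((\lnot Z \leftrightarrow Z) \to W)) \to W): α-rule — add (X \land ((\lnot Z \leftrightarrow Z) \to W)), \lnot W.
        (X \land ((\lnot Z \leftrightarrow Z) \to W)): α-rule — add X, ((\lnot Z \leftrightarrow Z) \to W).
        ((\lnot W \lor X) \lor W): β-rule — branch into (\lnot W \lor X)  //  W.
          branch 1.1.1 (add (\lnot W \lor X)):
            ((\lnot Z \leftrightarrow Z) \to W): β-rule — branch into \lnot (\lnot Z \leftrightarrow Z)  //  W.
              branch 1.1.1.1 (add \lnot (\lnot Z \leftrightarrow Z)):
                (\lnot W \lor X): β-rule — branch into \lnot W  //  X.
                  branch 1.1.1.1.1 (add \lnot W):
                    \lnot (\lnot Z \leftrightarrow Z): β-rule — branch into \lnot Z, \lnot Z  //  \lnot \lnot Z, Z.
                      branch 1.1.1.1.1.1 (add \lnot Z, \lnot Z):
                        ○ open, literals {W=F, X=T, Z=F}.
                      branch 1.1.1.1.1.2 (add \lnot \lnot Z, Z):
                        ○ open, literals {W=F, X=T, Z=T}.
                  branch 1.1.1.1.2 (add X):
                    \lnot (\lnot Z \leftrightarrow Z): β-rule — branch into \lnot Z, \lnot Z  //  \lnot \lnot Z, Z.
                      branch 1.1.1.1.2.1 (add \lnot Z, \lnot Z):
                        ○ open, literals {W=F, X=T, Z=F}.
                      branch 1.1.1.1.2.2 (add \lnot \lnot Z, Z):
                        ○ open, literals {W=F, X=T, Z=T}.
              branch 1.1.1.2 (add W):
                × closes — contains both W and \lnot W.
          branch 1.1.2 (add W):
            × closes — contains both W and \lnot W.
      branch 1.2 (add \lnot Z):
        ((\lnot W \lor X) \lor W): β-rule — branch into (\lnot W \lor X)  //  W.
          branch 1.2.1 (add (\lnot W \lor X)):
            (\lnot W \lor X): β-rule — branch into \lnot W  //  X.
              branch 1.2.1.1 (add \lnot W):
                ○ open, literals {W=F, Z=F}.
              branch 1.2.1.2 (add X):
                ○ open, literals {X=T, Z=F}.
          branch 1.2.2 (add W):
            ○ open, literals {W=T, Z=F}.
  branch 2 (add \lnot W):
    \lnot (((X \land ((\lnot Z \leftrightarrow Z) \to W)) \to W) \land Z): β-rule — branch into \lnot ((X \land ((\lnot Z \leftrightarrow Z) \to W)) \to W)  //  \lnot Z.
      branch 2.1 (add \lnot ((X \land ((\lnot Z \leftrightarrow Z) \to W)) \to W)):
        \lnot ((X \land ((\lnot Z \leftrightarrow Z) \to W)) \to W): α-rule — add (X \land ((\lnot Z \leftrightarrow Z) \to W)), \lnot W.
        (X \land ((\lnot Z \leftrightarrow Z) \to W)): α-rule — add X, ((\lnot Z \leftrightarrow Z) \to W).
        ((\lnot Z \leftrightarrow Z) \to W): β-rule — branch into \lnot (\lnot Z \leftrightarrow Z)  //  W.
          branch 2.1.1 (add \lnot (\lnot Z \leftrightarrow Z)):
            \lnot (\lnot Z \leftrightarrow Z): β-rule — branch into \lnot Z, \lnot Z  //  \lnot \lnot Z, Z.
              branch 2.1.1.1 (add \lnot Z, \lnot Z):
                ○ open, literals {W=F, X=T, Z=F}.
              branch 2.1.1.2 (add \lnot \lnot Z, Z):
                ○ open, literals {W=F, X=T, Z=T}.
          branch 2.1.2 (add W):
            × closes — contains both W and \lnot W.
      branch 2.2 (add \lnot Z):
        ○ open, literals {W=F, Z=F}.
3 branches closed, 10 open.
Each open branch fixes some atoms; the unmentioned ones are free. Counting distinct full assignments: branch {W=F, X=T, Z=F} (Y) contributes 2 new; branch {W=F, X=T, Z=T} (Y) contributes 2 new; branch {W=F, X=T, Z=F} (Y) contributes 0 new; branch {W=F, X=T, Z=T} (Y) contributes 0 new; branch {W=F, Z=F} (Y, X) contributes 2 new; branch {X=T, Z=F} (Y, W) contributes 2 new; branch {W=T, Z=F} (Y, X) contributes 2 new; branch {W=F, X=T, Z=F} (Y) contributes 0 new; branch {W=F, X=T, Z=T} (Y) contributes 0 new; branch {W=F, Z=F} (Y, X) contributes 0 new. Total: 10.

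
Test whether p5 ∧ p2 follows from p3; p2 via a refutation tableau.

Initial set: {p3; p2; ¬(p5 ∧ p2)}.
¬(p5 ∧ p2): β-rule — branch into ¬p5  //  ¬p2.
  branch 1 (add ¬p5):
    ○ open, literals {p2=T, p3=T, p5=F}.
  branch 2 (add ¬p2):
    × closes — contains both p2 and ¬p2.
1 branch closed, 1 open.
An open branch gives a countermodel: p2=T, p3=T, p5=F (unmentioned atoms arbitrary); the premises hold there but the conclusion fails.

No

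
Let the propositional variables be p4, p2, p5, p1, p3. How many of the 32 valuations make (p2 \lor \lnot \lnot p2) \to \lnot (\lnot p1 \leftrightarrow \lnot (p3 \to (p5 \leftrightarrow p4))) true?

Initial set: {((p2 \lor \lnot \lnot p2) \to \lnot (\lnot p1 \leftrightarrow \lnot (p3 \to (p5 \leftrightarrow p4))))}.
((p2 \lor \lnot \lnot p2) \to \lnot (\lnot p1 \leftrightarrow \lnot (p3 \to (p5 \leftrightarrow p4)))): β-rule — branch into \lnot (p2 \lor \lnot \lnot p2)  //  \lnot (\lnot p1 \leftrightarrow \lnot (p3 \to (p5 \leftrightarrow p4))).
  branch 1 (add \lnot (p2 \lor \lnot \lnot p2)):
    \lnot (p2 \lor \lnot \lnot p2): α-rule — add \lnot p2, \lnot \lnot \lnot p2.
    \lnot \lnot \lnot p2: drop double negation, giving \lnot p2.
    ○ open, literals {p2=false}.
  branch 2 (add \lnot (\lnot p1 \leftrightarrow \lnot (p3 \to (p5 \leftrightarrow p4)))):
    \lnot (\lnot p1 \leftrightarrow \lnot (p3 \to (p5 \leftrightarrow p4))): β-rule — branch into \lnot p1, \lnot \lnot (p3 \to (p5 \leftrightarrow p4))  //  \lnot \lnot p1, \lnot (p3 \to (p5 \leftrightarrow p4)).
      branch 2.1 (add \lnot p1, \lnot \lnot (p3 \to (p5 \leftrightarrow p4))):
        \lnot \lnot (p3 \to (p5 \leftrightarrow p4)): β-rule — branch into \lnot p3  //  (p5 \leftrightarrow p4).
          branch 2.1.1 (add \lnot p3):
            ○ open, literals {p1=false, p3=false}.
          branch 2.1.2 (add (p5 \leftrightarrow p4)):
            (p5 \leftrightarrow p4): β-rule — branch into p5, p4  //  \lnot p5, \lnot p4.
              branch 2.1.2.1 (add p5, p4):
                ○ open, literals {p1=false, p4=true, p5=true}.
              branch 2.1.2.2 (add \lnot p5, \lnot p4):
                ○ open, literals {p1=false, p4=false, p5=false}.
      branch 2.2 (add \lnot \lnot p1, \lnot (p3 \to (p5 \leftrightarrow p4))):
        \lnot (p3 \to (p5 \leftrightarrow p4)): α-rule — add p3, \lnot (p5 \leftrightarrow p4).
        \lnot (p5 \leftrightarrow p4): β-rule — branch into p5, \lnot p4  //  \lnot p5, p4.
          branch 2.2.1 (add p5, \lnot p4):
            ○ open, literals {p1=true, p3=true, p4=false, p5=true}.
          branch 2.2.2 (add \lnot p5, p4):
            ○ open, literals {p1=true, p3=true, p4=true, p5=false}.
0 branches closed, 6 open.
Each open branch fixes some atoms; the unmentioned ones are free. Counting distinct full assignments: branch {p2=false} (p4, p5, p1, p3) contributes 16 new; branch {p1=false, p3=false} (p4, p2, p5) contributes 4 new; branch {p1=false, p4=true, p5=true} (p2, p3) contributes 1 new; branch {p1=false, p4=false, p5=false} (p2, p3) contributes 1 new; branch {p1=true, p3=true, p4=false, p5=true} (p2) contributes 1 new; branch {p1=true, p3=true, p4=true, p5=false} (p2) contributes 1 new. Total: 24.

24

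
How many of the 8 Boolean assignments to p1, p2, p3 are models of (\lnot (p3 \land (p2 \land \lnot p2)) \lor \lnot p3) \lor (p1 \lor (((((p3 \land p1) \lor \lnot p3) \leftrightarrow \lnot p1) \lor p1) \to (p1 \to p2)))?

8

Initial set: {((\lnot (p3 \land (p2 \land \lnot p2)) \lor \lnot p3) \lor (p1 \lor (((((p3 \land p1) \lor \lnot p3) \leftrightarrow \lnot p1) \lor p1) \to (p1 \to p2))))}.
((\lnot (p3 \land (p2 \land \lnot p2)) \lor \lnot p3) \lor (p1 \lor (((((p3 \land p1) \lor \lnot p3) \leftrightarrow \lnot p1) \lor p1) \to (p1 \to p2)))): β-rule — branch into (\lnot (p3 \land (p2 \land \lnot p2)) \lor \lnot p3)  //  (p1 \lor (((((p3 \land p1) \lor \lnot p3) \leftrightarrow \lnot p1) \lor p1) \to (p1 \to p2))).
  branch 1 (add (\lnot (p3 \land (p2 \land \lnot p2)) \lor \lnot p3)):
    (\lnot (p3 \land (p2 \land \lnot p2)) \lor \lnot p3): β-rule — branch into \lnot (p3 \land (p2 \land \lnot p2))  //  \lnot p3.
      branch 1.1 (add \lnot (p3 \land (p2 \land \lnot p2))):
        \lnot (p3 \land (p2 \land \lnot p2)): β-rule — branch into \lnot p3  //  \lnot (p2 \land \lnot p2).
          branch 1.1.1 (add \lnot p3):
            ○ open, literals {p3=F}.
          branch 1.1.2 (add \lnot (p2 \land \lnot p2)):
            \lnot (p2 \land \lnot p2): β-rule — branch into \lnot p2  //  \lnot \lnot p2.
              branch 1.1.2.1 (add \lnot p2):
                ○ open, literals {p2=F}.
              branch 1.1.2.2 (add \lnot \lnot p2):
                ○ open, literals {p2=T}.
      branch 1.2 (add \lnot p3):
        ○ open, literals {p3=F}.
  branch 2 (add (p1 \lor (((((p3 \land p1) \lor \lnot p3) \leftrightarrow \lnot p1) \lor p1) \to (p1 \to p2)))):
    (p1 \lor (((((p3 \land p1) \lor \lnot p3) \leftrightarrow \lnot p1) \lor p1) \to (p1 \to p2))): β-rule — branch into p1  //  (((((p3 \land p1) \lor \lnot p3) \leftrightarrow \lnot p1) \lor p1) \to (p1 \to p2)).
      branch 2.1 (add p1):
        ○ open, literals {p1=T}.
      branch 2.2 (add (((((p3 \land p1) \lor \lnot p3) \leftrightarrow \lnot p1) \lor p1) \to (p1 \to p2))):
        (((((p3 \land p1) \lor \lnot p3) \leftrightarrow \lnot p1) \lor p1) \to (p1 \to p2)): β-rule — branch into \lnot ((((p3 \land p1) \lor \lnot p3) \leftrightarrow \lnot p1) \lor p1)  //  (p1 \to p2).
          branch 2.2.1 (add \lnot ((((p3 \land p1) \lor \lnot p3) \leftrightarrow \lnot p1) \lor p1)):
            \lnot ((((p3 \land p1) \lor \lnot p3) \leftrightarrow \lnot p1) \lor p1): α-rule — add \lnot (((p3 \land p1) \lor \lnot p3) \leftrightarrow \lnot p1), \lnot p1.
            \lnot (((p3 \land p1) \lor \lnot p3) \leftrightarrow \lnot p1): β-rule — branch into ((p3 \land p1) \lor \lnot p3), \lnot \lnot p1  //  \lnot ((p3 \land p1) \lor \lnot p3), \lnot p1.
              branch 2.2.1.1 (add ((p3 \land p1) \lor \lnot p3), \lnot \lnot p1):
                × closes — contains both p1 and \lnot p1.
              branch 2.2.1.2 (add \lnot ((p3 \land p1) \lor \lnot p3), \lnot p1):
                \lnot ((p3 \land p1) \lor \lnot p3): α-rule — add \lnot (p3 \land p1), \lnot \lnot p3.
                \lnot (p3 \land p1): β-rule — branch into \lnot p3  //  \lnot p1.
                  branch 2.2.1.2.1 (add \lnot p3):
                    × closes — contains both p3 and \lnot p3.
                  branch 2.2.1.2.2 (add \lnot p1):
                    ○ open, literals {p1=F, p3=T}.
          branch 2.2.2 (add (p1 \to p2)):
            (p1 \to p2): β-rule — branch into \lnot p1  //  p2.
              branch 2.2.2.1 (add \lnot p1):
                ○ open, literals {p1=F}.
              branch 2.2.2.2 (add p2):
                ○ open, literals {p2=T}.
2 branches closed, 8 open.
Each open branch fixes some atoms; the unmentioned ones are free. Counting distinct full assignments: branch {p3=F} (p1, p2) contributes 4 new; branch {p2=F} (p1, p3) contributes 2 new; branch {p2=T} (p1, p3) contributes 2 new; branch {p3=F} (p1, p2) contributes 0 new; branch {p1=T} (p2, p3) contributes 0 new; branch {p1=F, p3=T} (p2) contributes 0 new; branch {p1=F} (p2, p3) contributes 0 new; branch {p2=T} (p1, p3) contributes 0 new. Total: 8.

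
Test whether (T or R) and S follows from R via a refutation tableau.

Initial set: {R; not ((T or R) and S)}.
not ((T or R) and S): β-rule — branch into not (T or R)  //  not S.
  branch 1 (add not (T or R)):
    not (T or R): α-rule — add not T, not R.
    × closes — contains both R and not R.
  branch 2 (add not S):
    ○ open, literals {R=1, S=0}.
1 branch closed, 1 open.
An open branch gives a countermodel: R=1, S=0 (unmentioned atoms arbitrary); the premises hold there but the conclusion fails.

No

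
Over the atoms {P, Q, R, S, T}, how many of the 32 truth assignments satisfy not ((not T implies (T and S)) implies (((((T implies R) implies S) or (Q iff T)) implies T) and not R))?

8

Initial set: {T not ((not T implies (T and S)) implies (((((T implies R) implies S) or (Q iff T)) implies T) and not R))}.
T not ((not T implies (T and S)) implies (((((T implies R) implies S) or (Q iff T)) implies T) and not R)): α-rule — add T (not T implies (T and S)), F (((((T implies R) implies S) or (Q iff T)) implies T) and not R).
T (not T implies (T and S)): β-rule — branch into F not T  //  T (T and S).
  branch 1 (add F not T):
    F (((((T implies R) implies S) or (Q iff T)) implies T) and not R): β-rule — branch into F ((((T implies R) implies S) or (Q iff T)) implies T)  //  F not R.
      branch 1.1 (add F ((((T implies R) implies S) or (Q iff T)) implies T)):
        F ((((T implies R) implies S) or (Q iff T)) implies T): α-rule — add T (((T implies R) implies S) or (Q iff T)), F T.
        × closes — contains both T and not T.
      branch 1.2 (add F not R):
        ○ open, literals {R=1, T=1}.
  branch 2 (add T (T and S)):
    T (T and S): α-rule — add T T, T S.
    F (((((T implies R) implies S) or (Q iff T)) implies T) and not R): β-rule — branch into F ((((T implies R) implies S) or (Q iff T)) implies T)  //  F not R.
      branch 2.1 (add F ((((T implies R) implies S) or (Q iff T)) implies T)):
        F ((((T implies R) implies S) or (Q iff T)) implies T): α-rule — add T (((T implies R) implies S) or (Q iff T)), F T.
        × closes — contains both T and not T.
      branch 2.2 (add F not R):
        ○ open, literals {R=1, S=1, T=1}.
2 branches closed, 2 open.
Each open branch fixes some atoms; the unmentioned ones are free. Counting distinct full assignments: branch {R=1, T=1} (P, Q, S) contributes 8 new; branch {R=1, S=1, T=1} (P, Q) contributes 0 new. Total: 8.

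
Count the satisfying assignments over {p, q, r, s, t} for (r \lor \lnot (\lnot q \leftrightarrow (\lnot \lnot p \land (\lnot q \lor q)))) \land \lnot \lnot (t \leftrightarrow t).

Initial set: {T ((r \lor \lnot (\lnot q \leftrightarrow (\lnot \lnot p \land (\lnot q \lor q)))) \land \lnot \lnot (t \leftrightarrow t))}.
T ((r \lor \lnot (\lnot q \leftrightarrow (\lnot \lnot p \land (\lnot q \lor q)))) \land \lnot \lnot (t \leftrightarrow t)): α-rule — add T (r \lor \lnot (\lnot q \leftrightarrow (\lnot \lnot p \land (\lnot q \lor q)))), T \lnot \lnot (t \leftrightarrow t).
T \lnot \lnot (t \leftrightarrow t): drop double negation, giving T (t \leftrightarrow t).
T (r \lor \lnot (\lnot q \leftrightarrow (\lnot \lnot p \land (\lnot q \lor q)))): β-rule — branch into T r  //  T \lnot (\lnot q \leftrightarrow (\lnot \lnot p \land (\lnot q \lor q))).
  branch 1 (add T r):
    T (t \leftrightarrow t): β-rule — branch into T t, T t  //  F t, F t.
      branch 1.1 (add T t, T t):
        ○ open, literals {r=1, t=1}.
      branch 1.2 (add F t, F t):
        ○ open, literals {r=1, t=0}.
  branch 2 (add T \lnot (\lnot q \leftrightarrow (\lnot \lnot p \land (\lnot q \lor q)))):
    T (t \leftrightarrow t): β-rule — branch into T t, T t  //  F t, F t.
      branch 2.1 (add T t, T t):
        T \lnot (\lnot q \leftrightarrow (\lnot \lnot p \land (\lnot q \lor q))): β-rule — branch into T \lnot q, F (\lnot \lnot p \land (\lnot q \lor q))  //  F \lnot q, T (\lnot \lnot p \land (\lnot q \lor q)).
          branch 2.1.1 (add T \lnot q, F (\lnot \lnot p \land (\lnot q \lor q))):
            F (\lnot \lnot p \land (\lnot q \lor q)): β-rule — branch into F \lnot \lnot p  //  F (\lnot q \lor q).
              branch 2.1.1.1 (add F \lnot \lnot p):
                F \lnot \lnot p: drop double negation, giving F p.
                ○ open, literals {p=0, q=0, t=1}.
              branch 2.1.1.2 (add F (\lnot q \lor q)):
                F (\lnot q \lor q): α-rule — add F \lnot q, F q.
                × closes — contains both q and \lnot q.
          branch 2.1.2 (add F \lnot q, T (\lnot \lnot p \land (\lnot q \lor q))):
            T (\lnot \lnot p \land (\lnot q \lor q)): α-rule — add T \lnot \lnot p, T (\lnot q \lor q).
            T \lnot \lnot p: drop double negation, giving T p.
            T (\lnot q \lor q): β-rule — branch into T \lnot q  //  T q.
              branch 2.1.2.1 (add T \lnot q):
                × closes — contains both q and \lnot q.
              branch 2.1.2.2 (add T q):
                ○ open, literals {p=1, q=1, t=1}.
      branch 2.2 (add F t, F t):
        T \lnot (\lnot q \leftrightarrow (\lnot \lnot p \land (\lnot q \lor q))): β-rule — branch into T \lnot q, F (\lnot \lnot p \land (\lnot q \lor q))  //  F \lnot q, T (\lnot \lnot p \land (\lnot q \lor q)).
          branch 2.2.1 (add T \lnot q, F (\lnot \lnot p \land (\lnot q \lor q))):
            F (\lnot \lnot p \land (\lnot q \lor q)): β-rule — branch into F \lnot \lnot p  //  F (\lnot q \lor q).
              branch 2.2.1.1 (add F \lnot \lnot p):
                F \lnot \lnot p: drop double negation, giving F p.
                ○ open, literals {p=0, q=0, t=0}.
              branch 2.2.1.2 (add F (\lnot q \lor q)):
                F (\lnot q \lor q): α-rule — add F \lnot q, F q.
                × closes — contains both q and \lnot q.
          branch 2.2.2 (add F \lnot q, T (\lnot \lnot p \land (\lnot q \lor q))):
            T (\lnot \lnot p \land (\lnot q \lor q)): α-rule — add T \lnot \lnot p, T (\lnot q \lor q).
            T \lnot \lnot p: drop double negation, giving T p.
            T (\lnot q \lor q): β-rule — branch into T \lnot q  //  T q.
              branch 2.2.2.1 (add T \lnot q):
                × closes — contains both q and \lnot q.
              branch 2.2.2.2 (add T q):
                ○ open, literals {p=1, q=1, t=0}.
4 branches closed, 6 open.
Each open branch fixes some atoms; the unmentioned ones are free. Counting distinct full assignments: branch {r=1, t=1} (p, q, s) contributes 8 new; branch {r=1, t=0} (p, q, s) contributes 8 new; branch {p=0, q=0, t=1} (r, s) contributes 2 new; branch {p=1, q=1, t=1} (r, s) contributes 2 new; branch {p=0, q=0, t=0} (r, s) contributes 2 new; branch {p=1, q=1, t=0} (r, s) contributes 2 new. Total: 24.

24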